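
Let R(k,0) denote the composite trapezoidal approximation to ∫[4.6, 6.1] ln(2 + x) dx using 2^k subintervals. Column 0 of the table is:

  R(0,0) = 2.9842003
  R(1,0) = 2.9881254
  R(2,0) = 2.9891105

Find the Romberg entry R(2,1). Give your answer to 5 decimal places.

Richardson extrapolation on the trapezoidal column (denominator 4−1=3):
R(2,1) = 2.9891105 + (2.9891105 − 2.9881254)/3 = 2.9894389

2.98944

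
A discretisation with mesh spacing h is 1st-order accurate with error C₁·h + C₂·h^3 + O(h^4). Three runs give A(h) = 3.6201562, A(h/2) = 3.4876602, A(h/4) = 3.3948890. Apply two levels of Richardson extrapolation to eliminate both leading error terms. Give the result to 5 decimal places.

First eliminate the h term (factor 2^1 = 2):
  B₁ = (2·3.4876602 − 3.6201562)/1 = 3.3551642
  B₂ = (2·3.3948890 − 3.4876602)/1 = 3.3021178
Then eliminate the h^3 term (factor 2^3 = 8):
  (8·3.3021178 − 3.3551642)/7 = 3.2945397

3.29454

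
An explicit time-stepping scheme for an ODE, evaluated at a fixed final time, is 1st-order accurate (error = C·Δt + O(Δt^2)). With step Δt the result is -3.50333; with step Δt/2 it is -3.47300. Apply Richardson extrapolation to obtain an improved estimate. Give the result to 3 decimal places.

-3.443

The leading error scales as Δt; refining by a factor of 2 reduces it by 2^1 = 2.
Extrapolated value = (2·A(Δt/2) − A(Δt)) / (2 − 1)
= (2·(-3.47300) − (-3.50333)) / 1
= -3.44267 / 1 = -3.44267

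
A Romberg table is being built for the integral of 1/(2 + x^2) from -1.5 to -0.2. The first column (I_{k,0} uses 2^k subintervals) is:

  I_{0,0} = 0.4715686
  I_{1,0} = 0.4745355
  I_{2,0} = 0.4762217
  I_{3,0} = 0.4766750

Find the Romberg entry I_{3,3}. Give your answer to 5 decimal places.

0.47683

Richardson extrapolation on the trapezoidal column (denominator 4−1=3):
I_{1,1} = 0.4745355 + (0.4745355 − 0.4715686)/3 = 0.4755245
I_{2,1} = (4·0.4762217 − 0.4745355) / 3 = 0.4767838
I_{3,1} = (4·0.4766750 − 0.4762217) / 3 = 0.4768261
I_{2,2} = 0.4767838 + (0.4767838 − 0.4755245)/15 = 0.4768678
I_{3,2} = 0.4768261 + (0.4768261 − 0.4767838)/15 = 0.4768289
I_{3,3} = 0.4768289 + (0.4768289 − 0.4768678)/63 = 0.4768283
(Column j=1 coincides with Simpson's rule on the same nodes.)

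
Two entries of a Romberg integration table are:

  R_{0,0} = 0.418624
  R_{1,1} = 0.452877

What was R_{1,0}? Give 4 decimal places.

0.4443

From R_{1,1} = (4·R_{1,0} − R_{0,0})/3, solve for R_{1,0}:
4·R_{1,0} = 3·0.452877 + 0.418624 = 1.777255
R_{1,0} = 0.444314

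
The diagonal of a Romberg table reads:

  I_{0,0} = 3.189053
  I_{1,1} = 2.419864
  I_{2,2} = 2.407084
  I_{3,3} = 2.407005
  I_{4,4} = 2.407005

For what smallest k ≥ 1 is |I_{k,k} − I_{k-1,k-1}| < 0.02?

|I_{1,1} − I_{0,0}| = 0.769189 ≥ 0.02
|I_{2,2} − I_{1,1}| = 0.012780 < 0.02

k = 2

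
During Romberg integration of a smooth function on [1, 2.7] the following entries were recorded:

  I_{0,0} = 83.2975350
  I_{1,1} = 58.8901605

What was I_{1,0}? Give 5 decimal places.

64.99200

From I_{1,1} = (4·I_{1,0} − I_{0,0})/3, solve for I_{1,0}:
4·I_{1,0} = 3·58.8901605 + 83.2975350 = 259.9680165
I_{1,0} = 64.9920041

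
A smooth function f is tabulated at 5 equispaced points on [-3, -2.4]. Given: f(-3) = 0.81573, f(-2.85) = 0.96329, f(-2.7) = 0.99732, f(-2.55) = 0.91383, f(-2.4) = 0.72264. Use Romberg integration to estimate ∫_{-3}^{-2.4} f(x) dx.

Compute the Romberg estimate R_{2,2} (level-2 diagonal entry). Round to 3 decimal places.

0.552

R_{0,0} (trapezoid, 1 panel, h=0.6000): 0.46151
R_{1,0} (trapezoid, 2 panels, h=0.3000): 0.52995
R_{2,0} (trapezoid, 4 panels, h=0.1500): 0.54654
R_{1,1} = 0.52995 + (0.52995 − 0.46151)/3 = 0.55276
R_{2,1} = 0.54654 + (0.54654 − 0.52995)/3 = 0.55207
R_{2,2} = 0.55207 + (0.55207 − 0.55276)/15 = 0.55202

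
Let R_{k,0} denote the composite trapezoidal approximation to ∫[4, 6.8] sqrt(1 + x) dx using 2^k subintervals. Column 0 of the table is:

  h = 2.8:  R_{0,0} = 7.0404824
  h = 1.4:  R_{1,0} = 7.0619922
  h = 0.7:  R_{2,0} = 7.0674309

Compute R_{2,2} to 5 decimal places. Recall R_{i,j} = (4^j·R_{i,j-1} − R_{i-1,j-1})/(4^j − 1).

7.06925

R_{1,1} = 7.0619922 + (7.0619922 − 7.0404824)/3 = 7.0691621
R_{2,1} = (4·7.0674309 − 7.0619922) / 3 = 7.0692438
R_{2,2} = 7.0692438 + (7.0692438 − 7.0691621)/15 = 7.0692492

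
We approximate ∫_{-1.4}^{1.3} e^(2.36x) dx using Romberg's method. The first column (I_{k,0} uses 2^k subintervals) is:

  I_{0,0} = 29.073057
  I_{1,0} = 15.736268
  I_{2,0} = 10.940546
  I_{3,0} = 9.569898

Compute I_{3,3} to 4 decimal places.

I_{1,1} = (4·15.736268 − 29.073057) / 3 = 11.290672
I_{2,1} = 10.940546 + (10.940546 − 15.736268)/3 = 9.341972
I_{3,1} = 9.569898 + (9.569898 − 10.940546)/3 = 9.113015
I_{2,2} = 9.341972 + (9.341972 − 11.290672)/15 = 9.212059
I_{3,2} = (16·9.113015 − 9.341972) / 15 = 9.097751
I_{3,3} = (64·9.097751 − 9.212059) / 63 = 9.095937

9.0959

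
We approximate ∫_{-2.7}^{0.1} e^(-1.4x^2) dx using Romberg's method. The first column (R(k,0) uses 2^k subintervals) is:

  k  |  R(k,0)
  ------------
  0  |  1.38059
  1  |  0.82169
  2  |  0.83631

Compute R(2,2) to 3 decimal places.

R(1,1) = 0.82169 + (0.82169 − 1.38059)/3 = 0.63539
R(2,1) = 0.83631 + (0.83631 − 0.82169)/3 = 0.84118
R(2,2) = (16·0.84118 − 0.63539) / 15 = 0.85490

0.855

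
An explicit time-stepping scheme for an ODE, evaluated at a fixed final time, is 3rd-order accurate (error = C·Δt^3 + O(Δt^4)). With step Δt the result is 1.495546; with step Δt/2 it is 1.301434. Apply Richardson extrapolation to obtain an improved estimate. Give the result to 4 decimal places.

1.2737

The leading error scales as Δt^3; refining by a factor of 2 reduces it by 2^3 = 8.
Extrapolated value = (8·A(Δt/2) − A(Δt)) / (8 − 1)
= (8·1.301434 − 1.495546) / 7
= 8.915926 / 7 = 1.273704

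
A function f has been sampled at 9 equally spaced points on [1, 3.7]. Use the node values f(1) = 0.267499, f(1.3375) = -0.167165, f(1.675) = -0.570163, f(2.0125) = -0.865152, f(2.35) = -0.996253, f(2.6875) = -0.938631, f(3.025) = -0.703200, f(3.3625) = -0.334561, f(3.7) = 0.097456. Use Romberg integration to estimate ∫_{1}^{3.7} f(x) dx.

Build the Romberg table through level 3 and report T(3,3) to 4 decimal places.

T(0,0) (trapezoid, 1 panel, h=2.7000): 0.492689
T(1,0) (trapezoid, 2 panels, h=1.3500): -1.098597
T(2,0) (trapezoid, 4 panels, h=0.6750): -1.408818
T(3,0) (trapezoid, 8 panels, h=0.3375): -1.482519
T(1,1) = -1.098597 + (-1.098597 − 0.492689)/3 = -1.629026
T(2,1) = -1.408818 + (-1.408818 − (-1.098597))/3 = -1.512225
T(3,1) = -1.482519 + (-1.482519 − (-1.408818))/3 = -1.507086
T(2,2) = -1.512225 + (-1.512225 − (-1.629026))/15 = -1.504438
T(3,2) = -1.507086 + (-1.507086 − (-1.512225))/15 = -1.506743
T(3,3) = -1.506743 + (-1.506743 − (-1.504438))/63 = -1.506780

-1.5068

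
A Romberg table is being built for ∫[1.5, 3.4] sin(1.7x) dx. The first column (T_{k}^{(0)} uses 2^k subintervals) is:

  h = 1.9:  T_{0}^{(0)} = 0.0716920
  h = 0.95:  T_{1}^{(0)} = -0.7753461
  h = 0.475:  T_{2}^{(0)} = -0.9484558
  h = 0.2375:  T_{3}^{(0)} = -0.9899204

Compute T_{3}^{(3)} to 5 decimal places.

T_{1}^{(1)} = (4·(-0.7753461) − 0.0716920) / 3 = -1.0576921
T_{2}^{(1)} = -0.9484558 + (-0.9484558 − (-0.7753461))/3 = -1.0061590
T_{3}^{(1)} = (4·(-0.9899204) − (-0.9484558)) / 3 = -1.0037419
T_{2}^{(2)} = (16·(-1.0061590) − (-1.0576921)) / 15 = -1.0027235
T_{3}^{(2)} = -1.0037419 + (-1.0037419 − (-1.0061590))/15 = -1.0035808
T_{3}^{(3)} = (64·(-1.0035808) − (-1.0027235)) / 63 = -1.0035944
(Column j=1 coincides with Simpson's rule on the same nodes.)

-1.00359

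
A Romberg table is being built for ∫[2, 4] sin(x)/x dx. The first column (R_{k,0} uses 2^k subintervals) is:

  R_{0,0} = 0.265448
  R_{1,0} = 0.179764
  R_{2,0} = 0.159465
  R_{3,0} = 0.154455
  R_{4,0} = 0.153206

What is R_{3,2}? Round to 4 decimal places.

Richardson extrapolation on the trapezoidal column (denominator 4−1=3):
R_{2,1} = (4·0.159465 − 0.179764) / 3 = 0.152699
R_{3,1} = 0.154455 + (0.154455 − 0.159465)/3 = 0.152785
R_{3,2} = (16·0.152785 − 0.152699) / 15 = 0.152791
(Column j=1 coincides with Simpson's rule on the same nodes.)

0.1528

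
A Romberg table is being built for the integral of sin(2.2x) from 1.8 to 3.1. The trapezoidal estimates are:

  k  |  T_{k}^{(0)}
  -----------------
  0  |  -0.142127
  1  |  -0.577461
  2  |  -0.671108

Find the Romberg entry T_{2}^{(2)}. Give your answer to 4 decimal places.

-0.7010

Richardson extrapolation on the trapezoidal column (denominator 4−1=3):
T_{1}^{(1)} = -0.577461 + (-0.577461 − (-0.142127))/3 = -0.722572
T_{2}^{(1)} = -0.671108 + (-0.671108 − (-0.577461))/3 = -0.702324
T_{2}^{(2)} = -0.702324 + (-0.702324 − (-0.722572))/15 = -0.700974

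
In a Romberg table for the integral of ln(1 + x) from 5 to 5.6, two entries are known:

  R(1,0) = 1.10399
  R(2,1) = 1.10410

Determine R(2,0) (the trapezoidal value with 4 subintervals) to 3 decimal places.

From R(2,1) = (4·R(2,0) − R(1,0))/3, solve for R(2,0):
4·R(2,0) = 3·1.10410 + 1.10399 = 4.41629
R(2,0) = 1.10407

1.104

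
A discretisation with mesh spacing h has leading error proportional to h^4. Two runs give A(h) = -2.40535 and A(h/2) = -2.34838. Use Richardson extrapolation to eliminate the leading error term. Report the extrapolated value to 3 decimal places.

Extrapolated value = (16·A(h/2) − A(h)) / (16 − 1)
= (16·(-2.34838) − (-2.40535)) / 15
= -35.16873 / 15 = -2.34458

-2.345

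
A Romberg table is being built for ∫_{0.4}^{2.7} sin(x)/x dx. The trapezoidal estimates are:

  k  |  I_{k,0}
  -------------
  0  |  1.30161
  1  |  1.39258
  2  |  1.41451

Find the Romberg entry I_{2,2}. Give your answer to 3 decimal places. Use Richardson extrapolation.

1.422

Richardson extrapolation on the trapezoidal column (denominator 4−1=3):
I_{1,1} = (4·1.39258 − 1.30161) / 3 = 1.42290
I_{2,1} = (4·1.41451 − 1.39258) / 3 = 1.42182
I_{2,2} = (16·1.42182 − 1.42290) / 15 = 1.42175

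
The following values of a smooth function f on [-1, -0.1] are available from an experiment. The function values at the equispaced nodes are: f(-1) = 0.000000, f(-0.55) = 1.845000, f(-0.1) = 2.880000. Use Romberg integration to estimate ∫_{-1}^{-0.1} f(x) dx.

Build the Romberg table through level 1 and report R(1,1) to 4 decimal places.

1.5390

R(0,0) (trapezoid, 1 panel, h=0.9000): 1.296000
R(1,0) (trapezoid, 2 panels, h=0.4500): 1.478250
R(1,1) = 1.478250 + (1.478250 − 1.296000)/3 = 1.539000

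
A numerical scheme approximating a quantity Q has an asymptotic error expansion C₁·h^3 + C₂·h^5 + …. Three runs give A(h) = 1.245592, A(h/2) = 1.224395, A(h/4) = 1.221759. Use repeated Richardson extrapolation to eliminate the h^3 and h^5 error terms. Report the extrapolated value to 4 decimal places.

First eliminate the h^3 term (factor 2^3 = 8):
  B₁ = (8·1.224395 − 1.245592)/7 = 1.221367
  B₂ = (8·1.221759 − 1.224395)/7 = 1.221382
Then eliminate the h^5 term (factor 2^5 = 32):
  (32·1.221382 − 1.221367)/31 = 1.221382

1.2214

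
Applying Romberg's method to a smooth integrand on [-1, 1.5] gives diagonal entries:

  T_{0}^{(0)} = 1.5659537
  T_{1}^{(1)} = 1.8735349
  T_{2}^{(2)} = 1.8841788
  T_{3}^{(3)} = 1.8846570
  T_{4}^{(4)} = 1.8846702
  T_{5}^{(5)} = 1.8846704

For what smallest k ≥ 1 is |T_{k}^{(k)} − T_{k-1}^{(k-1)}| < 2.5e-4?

k = 4

|T_{1}^{(1)} − T_{0}^{(0)}| = 0.3075812 ≥ 2.5e-4
|T_{2}^{(2)} − T_{1}^{(1)}| = 0.0106439 ≥ 2.5e-4
|T_{3}^{(3)} − T_{2}^{(2)}| = 0.0004782 ≥ 2.5e-4
|T_{4}^{(4)} − T_{3}^{(3)}| = 0.0000132 < 2.5e-4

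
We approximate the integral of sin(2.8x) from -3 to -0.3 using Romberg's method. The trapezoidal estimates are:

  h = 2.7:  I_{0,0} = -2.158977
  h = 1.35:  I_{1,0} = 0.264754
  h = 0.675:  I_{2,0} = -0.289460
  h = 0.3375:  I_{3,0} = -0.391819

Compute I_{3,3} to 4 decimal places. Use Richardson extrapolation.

-0.4203

I_{1,1} = 0.264754 + (0.264754 − (-2.158977))/3 = 1.072664
I_{2,1} = (4·(-0.289460) − 0.264754) / 3 = -0.474198
I_{3,1} = (4·(-0.391819) − (-0.289460)) / 3 = -0.425939
I_{2,2} = (16·(-0.474198) − 1.072664) / 15 = -0.577322
I_{3,2} = -0.425939 + (-0.425939 − (-0.474198))/15 = -0.422722
I_{3,3} = -0.422722 + (-0.422722 − (-0.577322))/63 = -0.420268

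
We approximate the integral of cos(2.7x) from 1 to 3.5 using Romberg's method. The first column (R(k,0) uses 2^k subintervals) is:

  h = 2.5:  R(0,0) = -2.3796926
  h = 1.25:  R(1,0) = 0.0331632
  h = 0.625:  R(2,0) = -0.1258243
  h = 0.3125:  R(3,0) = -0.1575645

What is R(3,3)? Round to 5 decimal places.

Richardson extrapolation on the trapezoidal column (denominator 4−1=3):
R(1,1) = (4·0.0331632 − (-2.3796926)) / 3 = 0.8374485
R(2,1) = -0.1258243 + (-0.1258243 − 0.0331632)/3 = -0.1788201
R(3,1) = -0.1575645 + (-0.1575645 − (-0.1258243))/3 = -0.1681446
R(2,2) = -0.1788201 + (-0.1788201 − 0.8374485)/15 = -0.2465713
R(3,2) = -0.1681446 + (-0.1681446 − (-0.1788201))/15 = -0.1674329
R(3,3) = -0.1674329 + (-0.1674329 − (-0.2465713))/63 = -0.1661767

-0.16618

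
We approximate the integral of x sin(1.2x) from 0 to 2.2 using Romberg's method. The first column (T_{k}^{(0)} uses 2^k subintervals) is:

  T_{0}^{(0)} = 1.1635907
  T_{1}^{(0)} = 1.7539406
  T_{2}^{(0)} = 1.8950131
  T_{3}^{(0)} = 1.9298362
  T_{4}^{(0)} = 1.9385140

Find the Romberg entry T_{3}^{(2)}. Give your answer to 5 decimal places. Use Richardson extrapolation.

1.94140

T_{2}^{(1)} = 1.8950131 + (1.8950131 − 1.7539406)/3 = 1.9420373
T_{3}^{(1)} = 1.9298362 + (1.9298362 − 1.8950131)/3 = 1.9414439
T_{3}^{(2)} = (16·1.9414439 − 1.9420373) / 15 = 1.9414043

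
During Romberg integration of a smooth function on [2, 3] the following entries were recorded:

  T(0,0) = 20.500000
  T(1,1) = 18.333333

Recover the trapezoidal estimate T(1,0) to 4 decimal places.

From T(1,1) = (4·T(1,0) − T(0,0))/3, solve for T(1,0):
4·T(1,0) = 3·18.333333 + 20.500000 = 75.499999
T(1,0) = 18.875000

18.8750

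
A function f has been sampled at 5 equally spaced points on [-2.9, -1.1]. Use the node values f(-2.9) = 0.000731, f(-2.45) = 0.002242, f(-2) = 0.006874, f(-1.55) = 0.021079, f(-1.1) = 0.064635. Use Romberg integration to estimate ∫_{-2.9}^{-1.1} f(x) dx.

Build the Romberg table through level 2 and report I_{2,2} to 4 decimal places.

I_{0,0} (trapezoid, 1 panel, h=1.8000): 0.058829
I_{1,0} (trapezoid, 2 panels, h=0.9000): 0.035601
I_{2,0} (trapezoid, 4 panels, h=0.4500): 0.028295
I_{1,1} = 0.035601 + (0.035601 − 0.058829)/3 = 0.027858
I_{2,1} = 0.028295 + (0.028295 − 0.035601)/3 = 0.025860
I_{2,2} = 0.025860 + (0.025860 − 0.027858)/15 = 0.025727

0.0257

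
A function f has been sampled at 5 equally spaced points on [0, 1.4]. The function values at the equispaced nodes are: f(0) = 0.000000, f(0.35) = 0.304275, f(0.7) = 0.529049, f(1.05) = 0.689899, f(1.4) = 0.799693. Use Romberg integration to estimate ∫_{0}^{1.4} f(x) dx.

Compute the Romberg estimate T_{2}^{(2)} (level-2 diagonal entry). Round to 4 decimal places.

T_{0}^{(0)} (trapezoid, 1 panel, h=1.4000): 0.559785
T_{1}^{(0)} (trapezoid, 2 panels, h=0.7000): 0.650227
T_{2}^{(0)} (trapezoid, 4 panels, h=0.3500): 0.673074
T_{1}^{(1)} = 0.650227 + (0.650227 − 0.559785)/3 = 0.680374
T_{2}^{(1)} = 0.673074 + (0.673074 − 0.650227)/3 = 0.680690
T_{2}^{(2)} = 0.680690 + (0.680690 − 0.680374)/15 = 0.680711

0.6807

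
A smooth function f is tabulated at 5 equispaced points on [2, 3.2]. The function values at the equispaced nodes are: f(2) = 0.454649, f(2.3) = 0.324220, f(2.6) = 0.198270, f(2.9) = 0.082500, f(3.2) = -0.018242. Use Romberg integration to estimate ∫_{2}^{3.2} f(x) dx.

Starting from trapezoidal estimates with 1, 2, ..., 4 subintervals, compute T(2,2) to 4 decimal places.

0.2460

T(0,0) (trapezoid, 1 panel, h=1.2000): 0.261844
T(1,0) (trapezoid, 2 panels, h=0.6000): 0.249884
T(2,0) (trapezoid, 4 panels, h=0.3000): 0.246958
T(1,1) = 0.249884 + (0.249884 − 0.261844)/3 = 0.245897
T(2,1) = 0.246958 + (0.246958 − 0.249884)/3 = 0.245983
T(2,2) = 0.245983 + (0.245983 − 0.245897)/15 = 0.245989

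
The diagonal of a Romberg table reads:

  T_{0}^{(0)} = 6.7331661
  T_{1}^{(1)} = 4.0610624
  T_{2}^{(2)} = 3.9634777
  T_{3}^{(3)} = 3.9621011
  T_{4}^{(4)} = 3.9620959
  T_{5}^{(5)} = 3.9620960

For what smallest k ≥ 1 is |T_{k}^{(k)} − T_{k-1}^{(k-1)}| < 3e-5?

k = 4

|T_{1}^{(1)} − T_{0}^{(0)}| = 2.6721037 ≥ 3e-5
|T_{2}^{(2)} − T_{1}^{(1)}| = 0.0975847 ≥ 3e-5
|T_{3}^{(3)} − T_{2}^{(2)}| = 0.0013766 ≥ 3e-5
|T_{4}^{(4)} − T_{3}^{(3)}| = 0.0000052 < 3e-5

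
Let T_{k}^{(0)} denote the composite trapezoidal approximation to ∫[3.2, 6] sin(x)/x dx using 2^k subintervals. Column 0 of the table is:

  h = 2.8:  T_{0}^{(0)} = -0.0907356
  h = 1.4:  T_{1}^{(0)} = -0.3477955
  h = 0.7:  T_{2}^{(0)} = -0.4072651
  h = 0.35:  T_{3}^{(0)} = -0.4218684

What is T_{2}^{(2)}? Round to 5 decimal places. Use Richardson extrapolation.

-0.42666

T_{1}^{(1)} = -0.3477955 + (-0.3477955 − (-0.0907356))/3 = -0.4334821
T_{2}^{(1)} = (4·(-0.4072651) − (-0.3477955)) / 3 = -0.4270883
T_{2}^{(2)} = (16·(-0.4270883) − (-0.4334821)) / 15 = -0.4266620
(Column j=1 coincides with Simpson's rule on the same nodes.)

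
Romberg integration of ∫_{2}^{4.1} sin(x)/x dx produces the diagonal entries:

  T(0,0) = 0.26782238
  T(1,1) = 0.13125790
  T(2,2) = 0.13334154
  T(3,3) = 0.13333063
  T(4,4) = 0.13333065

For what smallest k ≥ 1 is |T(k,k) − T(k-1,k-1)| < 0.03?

k = 2

|T(1,1) − T(0,0)| = 0.13656448 ≥ 0.03
|T(2,2) − T(1,1)| = 0.00208364 < 0.03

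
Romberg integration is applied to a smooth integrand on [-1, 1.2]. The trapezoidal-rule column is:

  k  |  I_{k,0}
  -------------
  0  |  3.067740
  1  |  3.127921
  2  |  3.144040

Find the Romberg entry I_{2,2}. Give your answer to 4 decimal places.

I_{1,1} = 3.127921 + (3.127921 − 3.067740)/3 = 3.147981
I_{2,1} = 3.144040 + (3.144040 − 3.127921)/3 = 3.149413
I_{2,2} = 3.149413 + (3.149413 − 3.147981)/15 = 3.149508

3.1495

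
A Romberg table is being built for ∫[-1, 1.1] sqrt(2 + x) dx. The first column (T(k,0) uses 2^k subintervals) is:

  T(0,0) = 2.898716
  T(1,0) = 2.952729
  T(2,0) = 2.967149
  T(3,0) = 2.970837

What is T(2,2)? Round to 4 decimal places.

2.9720

T(1,1) = (4·2.952729 − 2.898716) / 3 = 2.970733
T(2,1) = (4·2.967149 − 2.952729) / 3 = 2.971956
T(2,2) = 2.971956 + (2.971956 − 2.970733)/15 = 2.972038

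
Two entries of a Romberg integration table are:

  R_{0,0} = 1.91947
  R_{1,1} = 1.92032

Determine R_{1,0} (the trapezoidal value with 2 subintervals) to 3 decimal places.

1.920

From R_{1,1} = (4·R_{1,0} − R_{0,0})/3, solve for R_{1,0}:
4·R_{1,0} = 3·1.92032 + 1.91947 = 7.68043
R_{1,0} = 1.92011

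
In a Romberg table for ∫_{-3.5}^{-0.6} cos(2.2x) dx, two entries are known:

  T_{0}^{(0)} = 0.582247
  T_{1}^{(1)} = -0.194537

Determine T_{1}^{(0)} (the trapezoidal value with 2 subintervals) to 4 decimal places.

From T_{1}^{(1)} = (4·T_{1}^{(0)} − T_{0}^{(0)})/3, solve for T_{1}^{(0)}:
4·T_{1}^{(0)} = 3·(-0.194537) + 0.582247 = -0.001364
T_{1}^{(0)} = -0.000341

-0.0003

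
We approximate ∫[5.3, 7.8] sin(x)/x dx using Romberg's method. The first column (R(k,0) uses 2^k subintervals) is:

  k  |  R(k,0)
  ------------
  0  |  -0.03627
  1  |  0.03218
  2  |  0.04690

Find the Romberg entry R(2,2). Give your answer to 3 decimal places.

0.052

Richardson extrapolation on the trapezoidal column (denominator 4−1=3):
R(1,1) = 0.03218 + (0.03218 − (-0.03627))/3 = 0.05500
R(2,1) = 0.04690 + (0.04690 − 0.03218)/3 = 0.05181
R(2,2) = 0.05181 + (0.05181 − 0.05500)/15 = 0.05160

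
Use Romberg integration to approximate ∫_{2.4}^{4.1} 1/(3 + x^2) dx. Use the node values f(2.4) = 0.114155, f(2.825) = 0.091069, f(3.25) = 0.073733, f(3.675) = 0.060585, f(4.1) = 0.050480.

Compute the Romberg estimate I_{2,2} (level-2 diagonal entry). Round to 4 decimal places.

0.1301

I_{0,0} (trapezoid, 1 panel, h=1.7000): 0.139940
I_{1,0} (trapezoid, 2 panels, h=0.8500): 0.132643
I_{2,0} (trapezoid, 4 panels, h=0.4250): 0.130774
I_{1,1} = 0.132643 + (0.132643 − 0.139940)/3 = 0.130211
I_{2,1} = 0.130774 + (0.130774 − 0.132643)/3 = 0.130151
I_{2,2} = 0.130151 + (0.130151 − 0.130211)/15 = 0.130147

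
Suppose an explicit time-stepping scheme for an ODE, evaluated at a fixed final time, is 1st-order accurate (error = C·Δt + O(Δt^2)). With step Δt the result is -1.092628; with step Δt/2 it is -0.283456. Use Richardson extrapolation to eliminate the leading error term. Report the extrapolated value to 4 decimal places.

0.5257

The leading error scales as Δt; refining by a factor of 2 reduces it by 2^1 = 2.
Extrapolated value = (2·A(Δt/2) − A(Δt)) / (2 − 1)
= (2·(-0.283456) − (-1.092628)) / 1
= 0.525716 / 1 = 0.525716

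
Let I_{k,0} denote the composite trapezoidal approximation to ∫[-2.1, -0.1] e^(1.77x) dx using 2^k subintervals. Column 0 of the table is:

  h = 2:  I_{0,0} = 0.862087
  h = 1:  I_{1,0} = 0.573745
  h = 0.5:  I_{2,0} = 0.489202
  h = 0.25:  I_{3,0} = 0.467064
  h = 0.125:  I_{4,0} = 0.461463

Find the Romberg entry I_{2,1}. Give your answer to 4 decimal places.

Richardson extrapolation on the trapezoidal column (denominator 4−1=3):
I_{2,1} = 0.489202 + (0.489202 − 0.573745)/3 = 0.461021

0.4610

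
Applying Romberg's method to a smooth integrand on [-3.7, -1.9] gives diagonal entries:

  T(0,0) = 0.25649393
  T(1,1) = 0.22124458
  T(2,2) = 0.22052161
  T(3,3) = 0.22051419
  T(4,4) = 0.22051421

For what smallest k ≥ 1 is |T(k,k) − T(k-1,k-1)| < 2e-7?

k = 4

|T(1,1) − T(0,0)| = 0.03524935 ≥ 2e-7
|T(2,2) − T(1,1)| = 0.00072297 ≥ 2e-7
|T(3,3) − T(2,2)| = 0.00000742 ≥ 2e-7
|T(4,4) − T(3,3)| = 0.00000002 < 2e-7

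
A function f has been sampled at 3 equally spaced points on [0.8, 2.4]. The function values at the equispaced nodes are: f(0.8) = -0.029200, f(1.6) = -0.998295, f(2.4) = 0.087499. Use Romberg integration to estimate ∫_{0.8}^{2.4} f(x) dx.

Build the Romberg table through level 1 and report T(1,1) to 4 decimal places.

-1.0493

T(0,0) (trapezoid, 1 panel, h=1.6000): 0.046639
T(1,0) (trapezoid, 2 panels, h=0.8000): -0.775316
T(1,1) = -0.775316 + (-0.775316 − 0.046639)/3 = -1.049301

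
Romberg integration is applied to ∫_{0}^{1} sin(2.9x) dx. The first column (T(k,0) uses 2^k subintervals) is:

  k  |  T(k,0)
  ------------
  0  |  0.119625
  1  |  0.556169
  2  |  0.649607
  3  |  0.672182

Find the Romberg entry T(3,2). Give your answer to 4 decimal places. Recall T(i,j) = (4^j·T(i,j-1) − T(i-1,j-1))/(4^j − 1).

Richardson extrapolation on the trapezoidal column (denominator 4−1=3):
T(2,1) = (4·0.649607 − 0.556169) / 3 = 0.680753
T(3,1) = 0.672182 + (0.672182 − 0.649607)/3 = 0.679707
T(3,2) = 0.679707 + (0.679707 − 0.680753)/15 = 0.679637
(Column j=1 coincides with Simpson's rule on the same nodes.)

0.6796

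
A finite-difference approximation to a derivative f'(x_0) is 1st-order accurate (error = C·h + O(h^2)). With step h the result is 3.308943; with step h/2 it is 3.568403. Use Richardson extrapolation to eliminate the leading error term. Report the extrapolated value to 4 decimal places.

3.8279

Extrapolated value = (2·A(h/2) − A(h)) / (2 − 1)
= (2·3.568403 − 3.308943) / 1
= 3.827863 / 1 = 3.827863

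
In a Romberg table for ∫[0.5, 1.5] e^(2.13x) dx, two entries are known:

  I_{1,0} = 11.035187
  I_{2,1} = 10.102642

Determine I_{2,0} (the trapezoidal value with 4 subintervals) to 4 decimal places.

10.3358

From I_{2,1} = (4·I_{2,0} − I_{1,0})/3, solve for I_{2,0}:
4·I_{2,0} = 3·10.102642 + 11.035187 = 41.343113
I_{2,0} = 10.335778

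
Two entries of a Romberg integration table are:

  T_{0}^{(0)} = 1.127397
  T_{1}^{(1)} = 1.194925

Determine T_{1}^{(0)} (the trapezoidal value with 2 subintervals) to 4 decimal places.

From T_{1}^{(1)} = (4·T_{1}^{(0)} − T_{0}^{(0)})/3, solve for T_{1}^{(0)}:
4·T_{1}^{(0)} = 3·1.194925 + 1.127397 = 4.712172
T_{1}^{(0)} = 1.178043

1.1780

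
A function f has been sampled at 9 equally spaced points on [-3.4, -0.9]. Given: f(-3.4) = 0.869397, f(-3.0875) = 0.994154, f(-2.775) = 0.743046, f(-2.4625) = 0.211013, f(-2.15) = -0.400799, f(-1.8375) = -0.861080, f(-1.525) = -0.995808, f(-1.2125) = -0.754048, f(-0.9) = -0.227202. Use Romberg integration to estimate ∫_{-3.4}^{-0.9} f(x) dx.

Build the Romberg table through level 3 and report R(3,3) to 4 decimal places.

R(0,0) (trapezoid, 1 panel, h=2.5000): 0.802744
R(1,0) (trapezoid, 2 panels, h=1.2500): -0.099627
R(2,0) (trapezoid, 4 panels, h=0.6250): -0.207790
R(3,0) (trapezoid, 8 panels, h=0.3125): -0.232008
R(1,1) = -0.099627 + (-0.099627 − 0.802744)/3 = -0.400417
R(2,1) = -0.207790 + (-0.207790 − (-0.099627))/3 = -0.243844
R(3,1) = -0.232008 + (-0.232008 − (-0.207790))/3 = -0.240081
R(2,2) = -0.243844 + (-0.243844 − (-0.400417))/15 = -0.233406
R(3,2) = -0.240081 + (-0.240081 − (-0.243844))/15 = -0.239830
R(3,3) = -0.239830 + (-0.239830 − (-0.233406))/63 = -0.239932

-0.2399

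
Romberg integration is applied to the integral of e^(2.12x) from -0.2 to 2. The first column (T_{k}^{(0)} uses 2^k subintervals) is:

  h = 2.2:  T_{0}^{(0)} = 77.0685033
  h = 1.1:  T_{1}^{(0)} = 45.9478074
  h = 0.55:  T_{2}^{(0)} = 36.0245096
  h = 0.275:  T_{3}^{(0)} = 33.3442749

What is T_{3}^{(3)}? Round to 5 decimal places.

32.43166

T_{1}^{(1)} = (4·45.9478074 − 77.0685033) / 3 = 35.5742421
T_{2}^{(1)} = 36.0245096 + (36.0245096 − 45.9478074)/3 = 32.7167437
T_{3}^{(1)} = 33.3442749 + (33.3442749 − 36.0245096)/3 = 32.4508633
T_{2}^{(2)} = 32.7167437 + (32.7167437 − 35.5742421)/15 = 32.5262438
T_{3}^{(2)} = (16·32.4508633 − 32.7167437) / 15 = 32.4331379
T_{3}^{(3)} = 32.4331379 + (32.4331379 − 32.5262438)/63 = 32.4316600
(Column j=1 coincides with Simpson's rule on the same nodes.)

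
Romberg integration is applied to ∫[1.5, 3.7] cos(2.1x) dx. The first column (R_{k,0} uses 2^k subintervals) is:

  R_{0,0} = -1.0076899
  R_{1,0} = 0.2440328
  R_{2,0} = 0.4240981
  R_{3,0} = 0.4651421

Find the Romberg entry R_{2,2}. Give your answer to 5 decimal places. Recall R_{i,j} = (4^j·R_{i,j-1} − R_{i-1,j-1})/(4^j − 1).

R_{1,1} = (4·0.2440328 − (-1.0076899)) / 3 = 0.6612737
R_{2,1} = (4·0.4240981 − 0.2440328) / 3 = 0.4841199
R_{2,2} = (16·0.4841199 − 0.6612737) / 15 = 0.4723096

0.47231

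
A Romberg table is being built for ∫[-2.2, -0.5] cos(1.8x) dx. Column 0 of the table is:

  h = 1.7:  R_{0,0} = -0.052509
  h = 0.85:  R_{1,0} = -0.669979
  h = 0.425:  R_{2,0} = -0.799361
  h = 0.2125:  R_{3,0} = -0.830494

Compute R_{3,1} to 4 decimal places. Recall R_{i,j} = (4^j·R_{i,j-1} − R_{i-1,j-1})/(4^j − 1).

-0.8409

Richardson extrapolation on the trapezoidal column (denominator 4−1=3):
R_{3,1} = -0.830494 + (-0.830494 − (-0.799361))/3 = -0.840872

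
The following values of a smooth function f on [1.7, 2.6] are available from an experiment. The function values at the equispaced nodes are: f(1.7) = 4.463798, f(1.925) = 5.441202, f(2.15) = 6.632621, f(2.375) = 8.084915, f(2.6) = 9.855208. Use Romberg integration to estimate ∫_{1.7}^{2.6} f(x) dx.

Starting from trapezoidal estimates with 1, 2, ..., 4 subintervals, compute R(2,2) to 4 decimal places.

6.1266

R(0,0) (trapezoid, 1 panel, h=0.9000): 6.443553
R(1,0) (trapezoid, 2 panels, h=0.4500): 6.206456
R(2,0) (trapezoid, 4 panels, h=0.2250): 6.146604
R(1,1) = 6.206456 + (6.206456 − 6.443553)/3 = 6.127424
R(2,1) = 6.146604 + (6.146604 − 6.206456)/3 = 6.126653
R(2,2) = 6.126653 + (6.126653 − 6.127424)/15 = 6.126602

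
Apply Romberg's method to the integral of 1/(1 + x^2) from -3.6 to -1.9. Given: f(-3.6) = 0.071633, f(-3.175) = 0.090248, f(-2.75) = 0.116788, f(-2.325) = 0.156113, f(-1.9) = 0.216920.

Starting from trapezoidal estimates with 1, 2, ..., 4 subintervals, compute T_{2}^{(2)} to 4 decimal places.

0.2135

T_{0}^{(0)} (trapezoid, 1 panel, h=1.7000): 0.245270
T_{1}^{(0)} (trapezoid, 2 panels, h=0.8500): 0.221905
T_{2}^{(0)} (trapezoid, 4 panels, h=0.4250): 0.215656
T_{1}^{(1)} = 0.221905 + (0.221905 − 0.245270)/3 = 0.214117
T_{2}^{(1)} = 0.215656 + (0.215656 − 0.221905)/3 = 0.213573
T_{2}^{(2)} = 0.213573 + (0.213573 − 0.214117)/15 = 0.213537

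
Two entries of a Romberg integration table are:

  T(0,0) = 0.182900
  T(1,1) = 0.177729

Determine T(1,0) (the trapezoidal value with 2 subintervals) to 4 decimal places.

0.1790

From T(1,1) = (4·T(1,0) − T(0,0))/3, solve for T(1,0):
4·T(1,0) = 3·0.177729 + 0.182900 = 0.716087
T(1,0) = 0.179022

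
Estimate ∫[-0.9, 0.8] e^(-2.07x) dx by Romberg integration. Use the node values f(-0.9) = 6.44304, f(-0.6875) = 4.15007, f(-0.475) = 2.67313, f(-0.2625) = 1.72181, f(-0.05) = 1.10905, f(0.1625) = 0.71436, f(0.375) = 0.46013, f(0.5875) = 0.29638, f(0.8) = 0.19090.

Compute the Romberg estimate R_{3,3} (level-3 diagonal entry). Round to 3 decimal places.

3.020

R_{0,0} (trapezoid, 1 panel, h=1.7000): 5.63885
R_{1,0} (trapezoid, 2 panels, h=0.8500): 3.76212
R_{2,0} (trapezoid, 4 panels, h=0.4250): 3.21269
R_{3,0} (trapezoid, 8 panels, h=0.2125): 3.06890
R_{1,1} = 3.76212 + (3.76212 − 5.63885)/3 = 3.13654
R_{2,1} = 3.21269 + (3.21269 − 3.76212)/3 = 3.02955
R_{3,1} = 3.06890 + (3.06890 − 3.21269)/3 = 3.02097
R_{2,2} = 3.02955 + (3.02955 − 3.13654)/15 = 3.02242
R_{3,2} = 3.02097 + (3.02097 − 3.02955)/15 = 3.02040
R_{3,3} = 3.02040 + (3.02040 − 3.02242)/63 = 3.02037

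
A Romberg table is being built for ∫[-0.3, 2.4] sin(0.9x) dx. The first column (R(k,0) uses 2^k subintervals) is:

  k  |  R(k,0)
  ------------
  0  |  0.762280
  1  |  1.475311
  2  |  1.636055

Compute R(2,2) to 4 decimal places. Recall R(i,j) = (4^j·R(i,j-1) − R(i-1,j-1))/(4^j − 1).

1.6881

Richardson extrapolation on the trapezoidal column (denominator 4−1=3):
R(1,1) = (4·1.475311 − 0.762280) / 3 = 1.712988
R(2,1) = 1.636055 + (1.636055 − 1.475311)/3 = 1.689636
R(2,2) = 1.689636 + (1.689636 − 1.712988)/15 = 1.688079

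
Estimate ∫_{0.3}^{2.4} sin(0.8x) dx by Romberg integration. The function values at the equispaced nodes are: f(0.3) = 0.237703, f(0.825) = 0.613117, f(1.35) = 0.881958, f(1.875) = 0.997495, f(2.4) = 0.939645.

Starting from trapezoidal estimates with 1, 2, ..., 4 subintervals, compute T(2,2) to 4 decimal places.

T(0,0) (trapezoid, 1 panel, h=2.1000): 1.236215
T(1,0) (trapezoid, 2 panels, h=1.0500): 1.544164
T(2,0) (trapezoid, 4 panels, h=0.5250): 1.617653
T(1,1) = 1.544164 + (1.544164 − 1.236215)/3 = 1.646814
T(2,1) = 1.617653 + (1.617653 − 1.544164)/3 = 1.642149
T(2,2) = 1.642149 + (1.642149 − 1.646814)/15 = 1.641838

1.6418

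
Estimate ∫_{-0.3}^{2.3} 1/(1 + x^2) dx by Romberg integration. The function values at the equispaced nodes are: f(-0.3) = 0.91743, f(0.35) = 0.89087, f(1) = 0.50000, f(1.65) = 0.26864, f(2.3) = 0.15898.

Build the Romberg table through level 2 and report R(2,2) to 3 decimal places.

R(0,0) (trapezoid, 1 panel, h=2.6000): 1.39933
R(1,0) (trapezoid, 2 panels, h=1.3000): 1.34967
R(2,0) (trapezoid, 4 panels, h=0.6500): 1.42851
R(1,1) = 1.34967 + (1.34967 − 1.39933)/3 = 1.33312
R(2,1) = 1.42851 + (1.42851 − 1.34967)/3 = 1.45479
R(2,2) = 1.45479 + (1.45479 − 1.33312)/15 = 1.46290

1.463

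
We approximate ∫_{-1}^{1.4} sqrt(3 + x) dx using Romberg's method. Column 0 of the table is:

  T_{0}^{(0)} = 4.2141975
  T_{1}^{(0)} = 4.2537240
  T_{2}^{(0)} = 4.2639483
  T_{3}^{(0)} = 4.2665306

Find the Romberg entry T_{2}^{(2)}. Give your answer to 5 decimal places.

T_{1}^{(1)} = (4·4.2537240 − 4.2141975) / 3 = 4.2668995
T_{2}^{(1)} = 4.2639483 + (4.2639483 − 4.2537240)/3 = 4.2673564
T_{2}^{(2)} = (16·4.2673564 − 4.2668995) / 15 = 4.2673869
(Column j=1 coincides with Simpson's rule on the same nodes.)

4.26739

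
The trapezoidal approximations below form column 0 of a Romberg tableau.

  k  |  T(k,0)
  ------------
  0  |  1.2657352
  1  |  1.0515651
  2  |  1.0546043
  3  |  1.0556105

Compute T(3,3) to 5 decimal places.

Richardson extrapolation on the trapezoidal column (denominator 4−1=3):
T(1,1) = 1.0515651 + (1.0515651 − 1.2657352)/3 = 0.9801751
T(2,1) = 1.0546043 + (1.0546043 − 1.0515651)/3 = 1.0556174
T(3,1) = (4·1.0556105 − 1.0546043) / 3 = 1.0559459
T(2,2) = (16·1.0556174 − 0.9801751) / 15 = 1.0606469
T(3,2) = 1.0559459 + (1.0559459 − 1.0556174)/15 = 1.0559678
T(3,3) = 1.0559678 + (1.0559678 − 1.0606469)/63 = 1.0558935

1.05589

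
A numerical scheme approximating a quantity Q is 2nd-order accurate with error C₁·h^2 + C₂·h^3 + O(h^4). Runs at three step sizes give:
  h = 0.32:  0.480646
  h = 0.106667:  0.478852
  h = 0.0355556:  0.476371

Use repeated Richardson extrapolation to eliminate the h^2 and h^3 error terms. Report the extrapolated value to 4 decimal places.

0.4760

First eliminate the h^2 term (factor 3^2 = 9):
  B₁ = (9·0.478852 − 0.480646)/8 = 0.478628
  B₂ = (9·0.476371 − 0.478852)/8 = 0.476061
Then eliminate the h^3 term (factor 3^3 = 27):
  (27·0.476061 − 0.478628)/26 = 0.475962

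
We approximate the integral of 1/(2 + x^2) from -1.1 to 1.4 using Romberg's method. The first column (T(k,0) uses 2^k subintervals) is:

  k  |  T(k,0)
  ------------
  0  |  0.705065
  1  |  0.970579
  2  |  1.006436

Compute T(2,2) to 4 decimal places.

Richardson extrapolation on the trapezoidal column (denominator 4−1=3):
T(1,1) = 0.970579 + (0.970579 − 0.705065)/3 = 1.059084
T(2,1) = (4·1.006436 − 0.970579) / 3 = 1.018388
T(2,2) = 1.018388 + (1.018388 − 1.059084)/15 = 1.015675
(Column j=1 coincides with Simpson's rule on the same nodes.)

1.0157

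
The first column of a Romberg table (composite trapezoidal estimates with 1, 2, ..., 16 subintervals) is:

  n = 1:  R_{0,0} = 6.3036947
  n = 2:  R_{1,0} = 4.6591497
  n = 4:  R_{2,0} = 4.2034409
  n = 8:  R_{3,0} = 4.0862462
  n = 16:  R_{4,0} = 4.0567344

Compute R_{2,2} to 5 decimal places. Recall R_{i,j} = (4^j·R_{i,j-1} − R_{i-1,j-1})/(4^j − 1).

4.04758

R_{1,1} = 4.6591497 + (4.6591497 − 6.3036947)/3 = 4.1109680
R_{2,1} = (4·4.2034409 − 4.6591497) / 3 = 4.0515380
R_{2,2} = (16·4.0515380 − 4.1109680) / 15 = 4.0475760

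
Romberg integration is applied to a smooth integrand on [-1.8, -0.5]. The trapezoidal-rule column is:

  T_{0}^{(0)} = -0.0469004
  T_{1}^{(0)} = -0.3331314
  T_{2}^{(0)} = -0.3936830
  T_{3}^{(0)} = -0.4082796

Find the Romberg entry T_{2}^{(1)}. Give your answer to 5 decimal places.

T_{2}^{(1)} = (4·(-0.3936830) − (-0.3331314)) / 3 = -0.4138669

-0.41387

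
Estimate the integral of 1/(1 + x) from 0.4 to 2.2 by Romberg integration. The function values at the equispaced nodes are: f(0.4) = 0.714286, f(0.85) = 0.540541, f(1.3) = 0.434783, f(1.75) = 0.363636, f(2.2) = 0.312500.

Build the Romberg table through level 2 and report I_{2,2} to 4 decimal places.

0.8268

I_{0,0} (trapezoid, 1 panel, h=1.8000): 0.924107
I_{1,0} (trapezoid, 2 panels, h=0.9000): 0.853358
I_{2,0} (trapezoid, 4 panels, h=0.4500): 0.833559
I_{1,1} = 0.853358 + (0.853358 − 0.924107)/3 = 0.829775
I_{2,1} = 0.833559 + (0.833559 − 0.853358)/3 = 0.826959
I_{2,2} = 0.826959 + (0.826959 − 0.829775)/15 = 0.826771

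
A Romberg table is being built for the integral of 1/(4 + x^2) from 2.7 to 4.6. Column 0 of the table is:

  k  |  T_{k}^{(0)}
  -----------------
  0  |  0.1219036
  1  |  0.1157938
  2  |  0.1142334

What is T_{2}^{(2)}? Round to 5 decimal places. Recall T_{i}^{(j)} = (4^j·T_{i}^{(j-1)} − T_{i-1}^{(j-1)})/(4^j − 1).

0.11371

T_{1}^{(1)} = 0.1157938 + (0.1157938 − 0.1219036)/3 = 0.1137572
T_{2}^{(1)} = (4·0.1142334 − 0.1157938) / 3 = 0.1137133
T_{2}^{(2)} = (16·0.1137133 − 0.1137572) / 15 = 0.1137104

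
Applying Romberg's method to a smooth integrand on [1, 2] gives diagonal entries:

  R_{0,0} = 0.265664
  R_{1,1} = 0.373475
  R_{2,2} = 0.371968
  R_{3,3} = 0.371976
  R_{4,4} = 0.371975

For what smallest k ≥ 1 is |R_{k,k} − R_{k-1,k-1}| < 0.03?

|R_{1,1} − R_{0,0}| = 0.107811 ≥ 0.03
|R_{2,2} − R_{1,1}| = 0.001507 < 0.03

k = 2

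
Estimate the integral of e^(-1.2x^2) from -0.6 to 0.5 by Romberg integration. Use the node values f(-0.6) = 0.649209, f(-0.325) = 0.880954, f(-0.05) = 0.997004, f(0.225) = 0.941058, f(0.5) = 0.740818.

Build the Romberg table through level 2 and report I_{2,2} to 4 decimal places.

0.9778

I_{0,0} (trapezoid, 1 panel, h=1.1000): 0.764515
I_{1,0} (trapezoid, 2 panels, h=0.5500): 0.930610
I_{2,0} (trapezoid, 4 panels, h=0.2750): 0.966358
I_{1,1} = 0.930610 + (0.930610 − 0.764515)/3 = 0.985975
I_{2,1} = 0.966358 + (0.966358 − 0.930610)/3 = 0.978274
I_{2,2} = 0.978274 + (0.978274 − 0.985975)/15 = 0.977761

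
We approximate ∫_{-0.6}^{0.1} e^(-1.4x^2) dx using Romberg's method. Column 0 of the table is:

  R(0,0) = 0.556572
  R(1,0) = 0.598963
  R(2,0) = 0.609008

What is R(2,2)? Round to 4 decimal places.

0.6123

Richardson extrapolation on the trapezoidal column (denominator 4−1=3):
R(1,1) = 0.598963 + (0.598963 − 0.556572)/3 = 0.613093
R(2,1) = 0.609008 + (0.609008 − 0.598963)/3 = 0.612356
R(2,2) = 0.612356 + (0.612356 − 0.613093)/15 = 0.612307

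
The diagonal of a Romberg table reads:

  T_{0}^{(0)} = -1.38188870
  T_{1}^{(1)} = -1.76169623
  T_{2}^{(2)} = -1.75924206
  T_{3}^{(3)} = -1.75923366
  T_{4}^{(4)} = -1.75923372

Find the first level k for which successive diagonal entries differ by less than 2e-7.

|T_{1}^{(1)} − T_{0}^{(0)}| = 0.37980753 ≥ 2e-7
|T_{2}^{(2)} − T_{1}^{(1)}| = 0.00245417 ≥ 2e-7
|T_{3}^{(3)} − T_{2}^{(2)}| = 0.00000840 ≥ 2e-7
|T_{4}^{(4)} − T_{3}^{(3)}| = 0.00000006 < 2e-7

k = 4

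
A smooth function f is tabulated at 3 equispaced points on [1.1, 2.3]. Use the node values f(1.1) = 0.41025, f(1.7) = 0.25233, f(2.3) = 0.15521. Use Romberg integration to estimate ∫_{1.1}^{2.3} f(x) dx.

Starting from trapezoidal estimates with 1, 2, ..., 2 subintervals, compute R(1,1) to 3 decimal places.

R(0,0) (trapezoid, 1 panel, h=1.2000): 0.33928
R(1,0) (trapezoid, 2 panels, h=0.6000): 0.32104
R(1,1) = 0.32104 + (0.32104 − 0.33928)/3 = 0.31496

0.315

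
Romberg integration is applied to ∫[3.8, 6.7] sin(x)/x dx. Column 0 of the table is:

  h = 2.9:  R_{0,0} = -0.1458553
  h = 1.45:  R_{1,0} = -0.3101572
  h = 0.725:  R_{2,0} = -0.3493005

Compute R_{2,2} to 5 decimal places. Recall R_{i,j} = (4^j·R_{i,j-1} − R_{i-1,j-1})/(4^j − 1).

R_{1,1} = -0.3101572 + (-0.3101572 − (-0.1458553))/3 = -0.3649245
R_{2,1} = (4·(-0.3493005) − (-0.3101572)) / 3 = -0.3623483
R_{2,2} = -0.3623483 + (-0.3623483 − (-0.3649245))/15 = -0.3621766

-0.36218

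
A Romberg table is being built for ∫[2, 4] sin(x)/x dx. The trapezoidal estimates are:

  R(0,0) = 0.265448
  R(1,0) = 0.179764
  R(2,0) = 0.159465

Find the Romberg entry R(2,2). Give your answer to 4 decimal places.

Richardson extrapolation on the trapezoidal column (denominator 4−1=3):
R(1,1) = 0.179764 + (0.179764 − 0.265448)/3 = 0.151203
R(2,1) = 0.159465 + (0.159465 − 0.179764)/3 = 0.152699
R(2,2) = (16·0.152699 − 0.151203) / 15 = 0.152799
(Column j=1 coincides with Simpson's rule on the same nodes.)

0.1528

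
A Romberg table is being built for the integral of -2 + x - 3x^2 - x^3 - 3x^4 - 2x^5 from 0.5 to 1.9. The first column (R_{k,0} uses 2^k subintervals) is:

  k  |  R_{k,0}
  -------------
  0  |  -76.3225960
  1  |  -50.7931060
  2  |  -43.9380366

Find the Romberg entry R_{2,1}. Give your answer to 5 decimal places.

Richardson extrapolation on the trapezoidal column (denominator 4−1=3):
R_{2,1} = (4·(-43.9380366) − (-50.7931060)) / 3 = -41.6530135

-41.65301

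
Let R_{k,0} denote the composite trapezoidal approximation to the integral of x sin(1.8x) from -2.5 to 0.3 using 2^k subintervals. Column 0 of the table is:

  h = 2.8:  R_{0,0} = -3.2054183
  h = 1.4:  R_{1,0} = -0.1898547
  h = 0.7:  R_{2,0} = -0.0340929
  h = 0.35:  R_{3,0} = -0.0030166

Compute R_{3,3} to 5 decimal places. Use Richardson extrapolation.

0.00731

R_{1,1} = (4·(-0.1898547) − (-3.2054183)) / 3 = 0.8153332
R_{2,1} = -0.0340929 + (-0.0340929 − (-0.1898547))/3 = 0.0178277
R_{3,1} = (4·(-0.0030166) − (-0.0340929)) / 3 = 0.0073422
R_{2,2} = (16·0.0178277 − 0.8153332) / 15 = -0.0353393
R_{3,2} = (16·0.0073422 − 0.0178277) / 15 = 0.0066432
R_{3,3} = (64·0.0066432 − (-0.0353393)) / 63 = 0.0073096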